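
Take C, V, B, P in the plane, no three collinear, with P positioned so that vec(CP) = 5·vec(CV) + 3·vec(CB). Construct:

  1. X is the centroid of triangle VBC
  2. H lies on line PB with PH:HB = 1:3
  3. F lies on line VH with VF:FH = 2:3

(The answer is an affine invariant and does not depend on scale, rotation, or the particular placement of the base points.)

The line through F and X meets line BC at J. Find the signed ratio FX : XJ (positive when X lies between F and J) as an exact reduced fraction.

FX:XJ = 53/10

Assign C = (0, 0), V = (1, 0), B = (0, 1), P = (5, 3) — the answer is frame-independent, so this choice is without loss of generality.
1. X is the centroid of triangle VBC ⇒ X = (1/3, 1/3)
2. H lies on line PB with PH:HB = 1:3 ⇒ H = (15/4, 5/2)
3. F lies on line VH with VF:FH = 2:3 ⇒ F = (21/10, 1)
line FX meets BC at J = (0, 11/53)
X = F + t·(J−F) with t = 53/63, so FX:XJ = 53/63:10/63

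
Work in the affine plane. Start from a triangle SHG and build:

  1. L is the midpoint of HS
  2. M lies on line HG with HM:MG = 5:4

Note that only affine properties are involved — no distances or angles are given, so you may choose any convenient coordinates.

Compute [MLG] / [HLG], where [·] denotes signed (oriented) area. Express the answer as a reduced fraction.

[MLG]:[HLG] = 4/9

Set S = (0, 0), H = (1, 0), G = (0, 1); any affine frame gives the same invariant.
1. L is the midpoint of HS ⇒ L = (1/2, 0)
2. M lies on line HG with HM:MG = 5:4 ⇒ M = (4/9, 5/9)
2·[MLG] = -2/9, 2·[HLG] = -1/2
[MLG]:[HLG] = -2/9:-1/2 = 4/9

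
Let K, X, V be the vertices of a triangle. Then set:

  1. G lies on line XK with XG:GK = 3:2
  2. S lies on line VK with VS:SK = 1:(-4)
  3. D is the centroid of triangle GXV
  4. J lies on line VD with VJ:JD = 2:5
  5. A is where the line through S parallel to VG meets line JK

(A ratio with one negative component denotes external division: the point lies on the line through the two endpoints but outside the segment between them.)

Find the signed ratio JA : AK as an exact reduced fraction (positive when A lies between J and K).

Choose coordinates K = (0, 0), X = (1, 0), V = (0, 1).
1. G lies on line XK with XG:GK = 3:2 ⇒ G = (2/5, 0)
2. S lies on line VK with VS:SK = 1:(-4) ⇒ S = (0, 4/3)
3. D is the centroid of triangle GXV ⇒ D = (7/15, 1/3)
4. J lies on line VD with VJ:JD = 2:5 ⇒ J = (2/15, 17/21)
5. A is where the line through S parallel to VG meets line JK ⇒ A = (7/45, 17/18)
A = J + t·(K−J) with t = -1/6, so JA:AK = t:(1−t) = -1/6:7/6

JA:AK = -1/7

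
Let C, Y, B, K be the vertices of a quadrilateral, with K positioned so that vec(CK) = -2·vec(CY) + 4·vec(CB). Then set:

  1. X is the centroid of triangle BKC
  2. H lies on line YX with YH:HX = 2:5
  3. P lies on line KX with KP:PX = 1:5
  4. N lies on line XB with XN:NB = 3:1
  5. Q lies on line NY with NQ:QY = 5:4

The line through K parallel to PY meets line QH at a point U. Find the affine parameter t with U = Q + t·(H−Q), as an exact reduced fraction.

t = 161/8

Work in coordinates with C = (0, 0), Y = (1, 0), B = (0, 1), K = (-2, 4).
1. X is the centroid of triangle BKC ⇒ X = (-2/3, 5/3)
2. H lies on line YX with YH:HX = 2:5 ⇒ H = (11/21, 10/21)
3. P lies on line KX with KP:PX = 1:5 ⇒ P = (-16/9, 65/18)
4. N lies on line XB with XN:NB = 3:1 ⇒ N = (-1/6, 7/6)
5. Q lies on line NY with NQ:QY = 5:4 ⇒ Q = (13/27, 14/27)
through K parallel to PY: direction (25/9, -65/18); meets QH at U = (4/3, -1/3)
U = Q + t·(H−Q) with t = 161/8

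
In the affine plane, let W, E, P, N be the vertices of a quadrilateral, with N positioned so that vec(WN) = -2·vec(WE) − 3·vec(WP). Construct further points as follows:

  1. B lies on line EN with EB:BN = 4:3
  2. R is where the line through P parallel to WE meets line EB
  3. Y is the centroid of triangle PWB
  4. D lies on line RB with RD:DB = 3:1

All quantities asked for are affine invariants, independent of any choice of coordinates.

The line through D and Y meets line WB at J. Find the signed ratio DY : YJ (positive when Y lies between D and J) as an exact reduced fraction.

DY:YJ = -77/20

Set W = (0, 0), E = (1, 0), P = (0, 1), N = (-2, -3); any affine frame gives the same invariant.
1. B lies on line EN with EB:BN = 4:3 ⇒ B = (-5/7, -12/7)
2. R is where the line through P parallel to WE meets line EB ⇒ R = (2, 1)
3. Y is the centroid of triangle PWB ⇒ Y = (-5/21, -5/21)
4. D lies on line RB with RD:DB = 3:1 ⇒ D = (-1/28, -29/28)
line DY meets WB at J = (-100/539, -240/539)
Y = D + t·(J−D) with t = 77/57, so DY:YJ = 77/57:-20/57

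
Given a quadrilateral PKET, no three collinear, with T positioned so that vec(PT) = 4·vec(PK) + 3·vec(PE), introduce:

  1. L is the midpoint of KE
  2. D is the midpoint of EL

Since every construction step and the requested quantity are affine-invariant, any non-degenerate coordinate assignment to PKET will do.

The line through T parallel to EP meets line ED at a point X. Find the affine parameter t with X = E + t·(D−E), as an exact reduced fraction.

t = 16

Choose coordinates P = (0, 0), K = (1, 0), E = (0, 1), T = (4, 3).
1. L is the midpoint of KE ⇒ L = (1/2, 1/2)
2. D is the midpoint of EL ⇒ D = (1/4, 3/4)
through T parallel to EP: direction (0, -1); meets ED at X = (4, -3)
X = E + t·(D−E) with t = 16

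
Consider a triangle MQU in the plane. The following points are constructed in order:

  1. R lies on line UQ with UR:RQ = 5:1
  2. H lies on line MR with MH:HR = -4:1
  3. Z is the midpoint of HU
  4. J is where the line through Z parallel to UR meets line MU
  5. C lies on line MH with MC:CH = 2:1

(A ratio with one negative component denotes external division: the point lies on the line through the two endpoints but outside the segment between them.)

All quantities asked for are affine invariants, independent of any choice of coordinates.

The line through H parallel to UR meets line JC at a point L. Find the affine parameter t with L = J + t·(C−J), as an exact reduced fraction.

Work in coordinates with M = (0, 0), Q = (1, 0), U = (0, 1).
1. R lies on line UQ with UR:RQ = 5:1 ⇒ R = (5/6, 1/6)
2. H lies on line MR with MH:HR = -4:1 ⇒ H = (10/9, 2/9)
3. Z is the midpoint of HU ⇒ Z = (5/9, 11/18)
4. J is where the line through Z parallel to UR meets line MU ⇒ J = (0, 7/6)
5. C lies on line MH with MC:CH = 2:1 ⇒ C = (20/27, 4/27)
through H parallel to UR: direction (5/6, -5/6); meets JC at L = (-4/9, 16/9)
L = J + t·(C−J) with t = -3/5

t = -3/5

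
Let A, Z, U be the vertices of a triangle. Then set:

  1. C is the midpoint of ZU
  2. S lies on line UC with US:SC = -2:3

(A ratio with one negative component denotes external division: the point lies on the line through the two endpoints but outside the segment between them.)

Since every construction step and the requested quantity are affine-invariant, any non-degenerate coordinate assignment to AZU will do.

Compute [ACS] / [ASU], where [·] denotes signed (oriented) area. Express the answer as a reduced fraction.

Work in coordinates with A = (0, 0), Z = (1, 0), U = (0, 1).
1. C is the midpoint of ZU ⇒ C = (1/2, 1/2)
2. S lies on line UC with US:SC = -2:3 ⇒ S = (-1, 2)
2·[ACS] = 3/2, 2·[ASU] = -1
[ACS]:[ASU] = 3/2:-1 = -3/2

[ACS]:[ASU] = -3/2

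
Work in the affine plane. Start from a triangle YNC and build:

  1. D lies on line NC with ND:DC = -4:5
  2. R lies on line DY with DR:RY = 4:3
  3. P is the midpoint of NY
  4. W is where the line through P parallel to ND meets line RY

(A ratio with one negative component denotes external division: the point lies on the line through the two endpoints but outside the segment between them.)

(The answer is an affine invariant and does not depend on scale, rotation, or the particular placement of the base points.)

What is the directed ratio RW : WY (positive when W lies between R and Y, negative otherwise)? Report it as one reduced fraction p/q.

Choose coordinates Y = (0, 0), N = (1, 0), C = (0, 1).
1. D lies on line NC with ND:DC = -4:5 ⇒ D = (5, -4)
2. R lies on line DY with DR:RY = 4:3 ⇒ R = (15/7, -12/7)
3. P is the midpoint of NY ⇒ P = (1/2, 0)
4. W is where the line through P parallel to ND meets line RY ⇒ W = (5/2, -2)
W = R + t·(Y−R) with t = -1/6, so RW:WY = t:(1−t) = -1/6:7/6

RW:WY = -1/7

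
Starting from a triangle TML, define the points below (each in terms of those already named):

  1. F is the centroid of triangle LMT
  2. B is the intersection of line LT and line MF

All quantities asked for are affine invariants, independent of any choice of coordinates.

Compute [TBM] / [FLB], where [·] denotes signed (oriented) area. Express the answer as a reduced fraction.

[TBM]:[FLB] = -3

Assign T = (0, 0), M = (1, 0), L = (0, 1) — the answer is frame-independent, so this choice is without loss of generality.
1. F is the centroid of triangle LMT ⇒ F = (1/3, 1/3)
2. B is the intersection of line LT and line MF ⇒ B = (0, 1/2)
2·[TBM] = -1/2, 2·[FLB] = 1/6
[TBM]:[FLB] = -1/2:1/6 = -3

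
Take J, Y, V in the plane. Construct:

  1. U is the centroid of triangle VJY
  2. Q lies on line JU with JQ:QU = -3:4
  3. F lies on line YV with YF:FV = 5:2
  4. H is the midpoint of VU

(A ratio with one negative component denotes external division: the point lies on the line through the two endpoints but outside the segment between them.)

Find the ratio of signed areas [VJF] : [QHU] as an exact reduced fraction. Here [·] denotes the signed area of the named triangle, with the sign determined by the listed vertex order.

[VJF]:[QHU] = -3/7

Choose coordinates J = (0, 0), Y = (1, 0), V = (0, 1).
1. U is the centroid of triangle VJY ⇒ U = (1/3, 1/3)
2. Q lies on line JU with JQ:QU = -3:4 ⇒ Q = (-1, -1)
3. F lies on line YV with YF:FV = 5:2 ⇒ F = (2/7, 5/7)
4. H is the midpoint of VU ⇒ H = (1/6, 2/3)
2·[VJF] = 2/7, 2·[QHU] = -2/3
[VJF]:[QHU] = 2/7:-2/3 = -3/7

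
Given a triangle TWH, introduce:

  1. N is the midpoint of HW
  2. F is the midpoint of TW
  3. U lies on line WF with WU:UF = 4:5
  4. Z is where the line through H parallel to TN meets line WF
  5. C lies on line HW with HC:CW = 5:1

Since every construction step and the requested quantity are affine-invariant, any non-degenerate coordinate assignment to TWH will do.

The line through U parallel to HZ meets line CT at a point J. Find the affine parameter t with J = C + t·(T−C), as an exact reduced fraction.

Work in coordinates with T = (0, 0), W = (1, 0), H = (0, 1).
1. N is the midpoint of HW ⇒ N = (1/2, 1/2)
2. F is the midpoint of TW ⇒ F = (1/2, 0)
3. U lies on line WF with WU:UF = 4:5 ⇒ U = (7/9, 0)
4. Z is where the line through H parallel to TN meets line WF ⇒ Z = (-1, 0)
5. C lies on line HW with HC:CW = 5:1 ⇒ C = (5/6, 1/6)
through U parallel to HZ: direction (-1, -1); meets CT at J = (35/36, 7/36)
J = C + t·(T−C) with t = -1/6

t = -1/6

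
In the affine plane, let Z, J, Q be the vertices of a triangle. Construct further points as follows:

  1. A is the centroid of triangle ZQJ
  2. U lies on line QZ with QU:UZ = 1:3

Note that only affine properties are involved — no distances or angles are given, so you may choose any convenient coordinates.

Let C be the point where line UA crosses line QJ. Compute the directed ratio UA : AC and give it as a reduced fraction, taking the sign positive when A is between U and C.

UA:AC = -1/4

Set Z = (0, 0), J = (1, 0), Q = (0, 1); any affine frame gives the same invariant.
1. A is the centroid of triangle ZQJ ⇒ A = (1/3, 1/3)
2. U lies on line QZ with QU:UZ = 1:3 ⇒ U = (0, 3/4)
line UA meets QJ at C = (-1, 2)
A = U + t·(C−U) with t = -1/3, so UA:AC = -1/3:4/3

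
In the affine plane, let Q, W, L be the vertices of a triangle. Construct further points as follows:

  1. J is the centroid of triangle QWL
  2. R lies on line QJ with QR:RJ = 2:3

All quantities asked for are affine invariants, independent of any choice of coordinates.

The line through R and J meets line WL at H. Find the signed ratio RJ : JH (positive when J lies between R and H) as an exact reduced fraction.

RJ:JH = 6/5

Choose coordinates Q = (0, 0), W = (1, 0), L = (0, 1).
1. J is the centroid of triangle QWL ⇒ J = (1/3, 1/3)
2. R lies on line QJ with QR:RJ = 2:3 ⇒ R = (2/15, 2/15)
line RJ meets WL at H = (1/2, 1/2)
J = R + t·(H−R) with t = 6/11, so RJ:JH = 6/11:5/11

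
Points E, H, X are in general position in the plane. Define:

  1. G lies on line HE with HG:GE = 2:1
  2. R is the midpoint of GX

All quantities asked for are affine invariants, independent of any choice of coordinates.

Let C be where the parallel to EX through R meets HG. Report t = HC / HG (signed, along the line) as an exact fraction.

Set E = (0, 0), H = (1, 0), X = (0, 1); any affine frame gives the same invariant.
1. G lies on line HE with HG:GE = 2:1 ⇒ G = (1/3, 0)
2. R is the midpoint of GX ⇒ R = (1/6, 1/2)
through R parallel to EX: direction (0, 1); meets HG at C = (1/6, 0)
C = H + t·(G−H) with t = 5/4

t = 5/4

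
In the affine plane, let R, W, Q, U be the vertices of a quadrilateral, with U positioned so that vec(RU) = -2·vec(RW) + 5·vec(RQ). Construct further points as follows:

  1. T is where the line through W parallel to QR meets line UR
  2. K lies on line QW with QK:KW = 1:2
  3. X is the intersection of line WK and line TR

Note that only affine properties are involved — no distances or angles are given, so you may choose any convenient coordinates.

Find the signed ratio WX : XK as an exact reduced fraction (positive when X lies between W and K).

Assign R = (0, 0), W = (1, 0), Q = (0, 1), U = (-2, 5) — the answer is frame-independent, so this choice is without loss of generality.
1. T is where the line through W parallel to QR meets line UR ⇒ T = (1, -5/2)
2. K lies on line QW with QK:KW = 1:2 ⇒ K = (1/3, 2/3)
3. X is the intersection of line WK and line TR ⇒ X = (-2/3, 5/3)
X = W + t·(K−W) with t = 5/2, so WX:XK = t:(1−t) = 5/2:-3/2

WX:XK = -5/3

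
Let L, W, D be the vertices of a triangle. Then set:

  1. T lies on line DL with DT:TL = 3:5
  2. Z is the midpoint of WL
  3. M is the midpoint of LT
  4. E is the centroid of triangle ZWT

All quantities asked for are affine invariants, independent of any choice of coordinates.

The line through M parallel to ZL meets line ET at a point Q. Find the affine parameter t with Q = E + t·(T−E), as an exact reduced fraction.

t = 1/4

Choose coordinates L = (0, 0), W = (1, 0), D = (0, 1).
1. T lies on line DL with DT:TL = 3:5 ⇒ T = (0, 5/8)
2. Z is the midpoint of WL ⇒ Z = (1/2, 0)
3. M is the midpoint of LT ⇒ M = (0, 5/16)
4. E is the centroid of triangle ZWT ⇒ E = (1/2, 5/24)
through M parallel to ZL: direction (-1/2, 0); meets ET at Q = (3/8, 5/16)
Q = E + t·(T−E) with t = 1/4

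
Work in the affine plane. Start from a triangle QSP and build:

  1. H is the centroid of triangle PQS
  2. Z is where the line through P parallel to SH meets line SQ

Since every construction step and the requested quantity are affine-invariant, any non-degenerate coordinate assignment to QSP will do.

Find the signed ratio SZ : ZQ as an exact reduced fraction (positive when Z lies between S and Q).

SZ:ZQ = -1/2

Set Q = (0, 0), S = (1, 0), P = (0, 1); any affine frame gives the same invariant.
1. H is the centroid of triangle PQS ⇒ H = (1/3, 1/3)
2. Z is where the line through P parallel to SH meets line SQ ⇒ Z = (2, 0)
Z = S + t·(Q−S) with t = -1, so SZ:ZQ = t:(1−t) = -1:2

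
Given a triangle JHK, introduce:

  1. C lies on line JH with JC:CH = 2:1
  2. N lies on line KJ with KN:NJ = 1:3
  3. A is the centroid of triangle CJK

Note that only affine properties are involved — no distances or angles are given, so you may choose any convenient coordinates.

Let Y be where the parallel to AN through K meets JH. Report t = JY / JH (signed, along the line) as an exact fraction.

t = 8/15

Work in coordinates with J = (0, 0), H = (1, 0), K = (0, 1).
1. C lies on line JH with JC:CH = 2:1 ⇒ C = (2/3, 0)
2. N lies on line KJ with KN:NJ = 1:3 ⇒ N = (0, 3/4)
3. A is the centroid of triangle CJK ⇒ A = (2/9, 1/3)
through K parallel to AN: direction (-2/9, 5/12); meets JH at Y = (8/15, 0)
Y = J + t·(H−J) with t = 8/15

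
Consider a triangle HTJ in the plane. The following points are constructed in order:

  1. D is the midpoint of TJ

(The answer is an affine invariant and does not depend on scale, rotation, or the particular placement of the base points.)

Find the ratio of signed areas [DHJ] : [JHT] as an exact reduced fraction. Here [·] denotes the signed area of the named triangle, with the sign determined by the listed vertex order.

[DHJ]:[JHT] = -1/2

Set H = (0, 0), T = (1, 0), J = (0, 1); any affine frame gives the same invariant.
1. D is the midpoint of TJ ⇒ D = (1/2, 1/2)
2·[DHJ] = -1/2, 2·[JHT] = 1
[DHJ]:[JHT] = -1/2:1 = -1/2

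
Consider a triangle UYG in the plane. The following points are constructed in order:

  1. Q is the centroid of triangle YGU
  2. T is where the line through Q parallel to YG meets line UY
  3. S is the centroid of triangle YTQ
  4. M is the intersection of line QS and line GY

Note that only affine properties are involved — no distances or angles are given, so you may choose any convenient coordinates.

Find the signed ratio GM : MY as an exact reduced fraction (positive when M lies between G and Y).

GM:MY = -4

Set U = (0, 0), Y = (1, 0), G = (0, 1); any affine frame gives the same invariant.
1. Q is the centroid of triangle YGU ⇒ Q = (1/3, 1/3)
2. T is where the line through Q parallel to YG meets line UY ⇒ T = (2/3, 0)
3. S is the centroid of triangle YTQ ⇒ S = (2/3, 1/9)
4. M is the intersection of line QS and line GY ⇒ M = (4/3, -1/3)
M = G + t·(Y−G) with t = 4/3, so GM:MY = t:(1−t) = 4/3:-1/3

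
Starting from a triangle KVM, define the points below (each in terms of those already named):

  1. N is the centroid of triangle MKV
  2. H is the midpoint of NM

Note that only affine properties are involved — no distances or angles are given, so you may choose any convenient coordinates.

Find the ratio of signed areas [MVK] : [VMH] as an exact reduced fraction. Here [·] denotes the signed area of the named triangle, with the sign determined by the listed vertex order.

Assign K = (0, 0), V = (1, 0), M = (0, 1) — the answer is frame-independent, so this choice is without loss of generality.
1. N is the centroid of triangle MKV ⇒ N = (1/3, 1/3)
2. H is the midpoint of NM ⇒ H = (1/6, 2/3)
2·[MVK] = -1, 2·[VMH] = 1/6
[MVK]:[VMH] = -1:1/6 = -6

[MVK]:[VMH] = -6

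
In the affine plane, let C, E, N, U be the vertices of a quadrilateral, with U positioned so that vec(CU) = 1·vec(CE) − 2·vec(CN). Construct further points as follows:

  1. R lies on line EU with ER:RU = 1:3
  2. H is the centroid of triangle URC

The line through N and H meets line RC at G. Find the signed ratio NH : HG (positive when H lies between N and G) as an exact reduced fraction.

NH:HG = -3

Work in coordinates with C = (0, 0), E = (1, 0), N = (0, 1), U = (1, -2).
1. R lies on line EU with ER:RU = 1:3 ⇒ R = (1, -1/2)
2. H is the centroid of triangle URC ⇒ H = (2/3, -5/6)
line NH meets RC at G = (4/9, -2/9)
H = N + t·(G−N) with t = 3/2, so NH:HG = 3/2:-1/2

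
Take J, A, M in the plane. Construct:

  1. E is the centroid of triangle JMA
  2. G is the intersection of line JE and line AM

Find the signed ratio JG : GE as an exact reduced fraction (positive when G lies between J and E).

Set J = (0, 0), A = (1, 0), M = (0, 1); any affine frame gives the same invariant.
1. E is the centroid of triangle JMA ⇒ E = (1/3, 1/3)
2. G is the intersection of line JE and line AM ⇒ G = (1/2, 1/2)
G = J + t·(E−J) with t = 3/2, so JG:GE = t:(1−t) = 3/2:-1/2

JG:GE = -3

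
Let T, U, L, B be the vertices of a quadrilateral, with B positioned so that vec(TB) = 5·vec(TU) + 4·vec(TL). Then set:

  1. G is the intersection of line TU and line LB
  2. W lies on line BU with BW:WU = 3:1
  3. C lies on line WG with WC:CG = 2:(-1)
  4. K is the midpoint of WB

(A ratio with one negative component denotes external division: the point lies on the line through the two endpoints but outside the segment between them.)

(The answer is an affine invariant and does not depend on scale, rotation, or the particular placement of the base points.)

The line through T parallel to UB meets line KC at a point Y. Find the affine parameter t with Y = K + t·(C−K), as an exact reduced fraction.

t = 3/16

Assign T = (0, 0), U = (1, 0), L = (0, 1), B = (5, 4) — the answer is frame-independent, so this choice is without loss of generality.
1. G is the intersection of line TU and line LB ⇒ G = (-5/3, 0)
2. W lies on line BU with BW:WU = 3:1 ⇒ W = (2, 1)
3. C lies on line WG with WC:CG = 2:(-1) ⇒ C = (-16/3, -1)
4. K is the midpoint of WB ⇒ K = (7/2, 5/2)
through T parallel to UB: direction (4, 4); meets KC at Y = (59/32, 59/32)
Y = K + t·(C−K) with t = 3/16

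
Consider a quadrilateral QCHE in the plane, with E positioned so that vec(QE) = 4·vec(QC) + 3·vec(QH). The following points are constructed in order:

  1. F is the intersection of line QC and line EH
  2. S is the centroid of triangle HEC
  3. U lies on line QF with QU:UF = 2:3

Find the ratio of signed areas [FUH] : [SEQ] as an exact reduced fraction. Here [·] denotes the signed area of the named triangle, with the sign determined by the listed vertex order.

Work in coordinates with Q = (0, 0), C = (1, 0), H = (0, 1), E = (4, 3).
1. F is the intersection of line QC and line EH ⇒ F = (-2, 0)
2. S is the centroid of triangle HEC ⇒ S = (5/3, 4/3)
3. U lies on line QF with QU:UF = 2:3 ⇒ U = (-4/5, 0)
2·[FUH] = 6/5, 2·[SEQ] = -1/3
[FUH]:[SEQ] = 6/5:-1/3 = -18/5

[FUH]:[SEQ] = -18/5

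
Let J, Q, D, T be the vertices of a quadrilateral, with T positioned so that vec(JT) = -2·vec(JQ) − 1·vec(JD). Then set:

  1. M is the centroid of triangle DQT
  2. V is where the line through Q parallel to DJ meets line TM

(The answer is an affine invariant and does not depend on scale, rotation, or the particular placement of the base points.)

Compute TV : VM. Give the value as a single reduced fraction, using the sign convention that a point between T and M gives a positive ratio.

TV:VM = -9/4

Choose coordinates J = (0, 0), Q = (1, 0), D = (0, 1), T = (-2, -1).
1. M is the centroid of triangle DQT ⇒ M = (-1/3, 0)
2. V is where the line through Q parallel to DJ meets line TM ⇒ V = (1, 4/5)
V = T + t·(M−T) with t = 9/5, so TV:VM = t:(1−t) = 9/5:-4/5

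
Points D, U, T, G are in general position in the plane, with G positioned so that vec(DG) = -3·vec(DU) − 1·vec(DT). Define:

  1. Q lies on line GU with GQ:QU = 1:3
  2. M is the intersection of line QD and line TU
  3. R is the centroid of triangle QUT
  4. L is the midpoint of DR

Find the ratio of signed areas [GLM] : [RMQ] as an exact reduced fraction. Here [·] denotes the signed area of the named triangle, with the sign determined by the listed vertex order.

[GLM]:[RMQ] = 73/150

Work in coordinates with D = (0, 0), U = (1, 0), T = (0, 1), G = (-3, -1).
1. Q lies on line GU with GQ:QU = 1:3 ⇒ Q = (-2, -3/4)
2. M is the intersection of line QD and line TU ⇒ M = (8/11, 3/11)
3. R is the centroid of triangle QUT ⇒ R = (-1/3, 1/12)
4. L is the midpoint of DR ⇒ L = (-1/6, 1/24)
2·[GLM] = -73/264, 2·[RMQ] = -25/44
[GLM]:[RMQ] = -73/264:-25/44 = 73/150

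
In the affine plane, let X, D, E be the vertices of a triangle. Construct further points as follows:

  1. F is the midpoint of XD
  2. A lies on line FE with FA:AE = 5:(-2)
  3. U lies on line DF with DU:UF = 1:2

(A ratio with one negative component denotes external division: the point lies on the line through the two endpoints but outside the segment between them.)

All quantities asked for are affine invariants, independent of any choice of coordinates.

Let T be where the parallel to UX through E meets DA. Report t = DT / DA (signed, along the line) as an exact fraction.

t = 3/5

Assign X = (0, 0), D = (1, 0), E = (0, 1) — the answer is frame-independent, so this choice is without loss of generality.
1. F is the midpoint of XD ⇒ F = (1/2, 0)
2. A lies on line FE with FA:AE = 5:(-2) ⇒ A = (-1/3, 5/3)
3. U lies on line DF with DU:UF = 1:2 ⇒ U = (5/6, 0)
through E parallel to UX: direction (-5/6, 0); meets DA at T = (1/5, 1)
T = D + t·(A−D) with t = 3/5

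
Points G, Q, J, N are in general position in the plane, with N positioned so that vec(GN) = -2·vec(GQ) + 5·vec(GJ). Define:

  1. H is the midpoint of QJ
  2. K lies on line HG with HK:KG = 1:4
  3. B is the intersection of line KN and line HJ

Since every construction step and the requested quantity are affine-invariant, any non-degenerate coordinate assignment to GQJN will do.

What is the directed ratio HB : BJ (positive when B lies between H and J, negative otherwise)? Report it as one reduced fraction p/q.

Choose coordinates G = (0, 0), Q = (1, 0), J = (0, 1), N = (-2, 5).
1. H is the midpoint of QJ ⇒ H = (1/2, 1/2)
2. K lies on line HG with HK:KG = 1:4 ⇒ K = (2/5, 2/5)
3. B is the intersection of line KN and line HJ ⇒ B = (2/11, 9/11)
B = H + t·(J−H) with t = 7/11, so HB:BJ = t:(1−t) = 7/11:4/11

HB:BJ = 7/4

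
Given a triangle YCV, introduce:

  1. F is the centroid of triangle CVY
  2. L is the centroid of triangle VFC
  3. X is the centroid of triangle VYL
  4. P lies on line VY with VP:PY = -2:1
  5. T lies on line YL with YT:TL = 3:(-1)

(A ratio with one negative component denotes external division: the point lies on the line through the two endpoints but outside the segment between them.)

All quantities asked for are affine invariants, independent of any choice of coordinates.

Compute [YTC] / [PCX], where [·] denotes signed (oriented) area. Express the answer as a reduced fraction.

[YTC]:[PCX] = -1/2

Set Y = (0, 0), C = (1, 0), V = (0, 1); any affine frame gives the same invariant.
1. F is the centroid of triangle CVY ⇒ F = (1/3, 1/3)
2. L is the centroid of triangle VFC ⇒ L = (4/9, 4/9)
3. X is the centroid of triangle VYL ⇒ X = (4/27, 13/27)
4. P lies on line VY with VP:PY = -2:1 ⇒ P = (0, -1)
5. T lies on line YL with YT:TL = 3:(-1) ⇒ T = (2/3, 2/3)
2·[YTC] = -2/3, 2·[PCX] = 4/3
[YTC]:[PCX] = -2/3:4/3 = -1/2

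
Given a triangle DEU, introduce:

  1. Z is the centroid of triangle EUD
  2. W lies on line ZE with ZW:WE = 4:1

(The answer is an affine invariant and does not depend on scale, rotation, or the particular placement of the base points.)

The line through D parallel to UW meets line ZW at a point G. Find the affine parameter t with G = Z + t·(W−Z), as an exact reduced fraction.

t = -9/4

Set D = (0, 0), E = (1, 0), U = (0, 1); any affine frame gives the same invariant.
1. Z is the centroid of triangle EUD ⇒ Z = (1/3, 1/3)
2. W lies on line ZE with ZW:WE = 4:1 ⇒ W = (13/15, 1/15)
through D parallel to UW: direction (13/15, -14/15); meets ZW at G = (-13/15, 14/15)
G = Z + t·(W−Z) with t = -9/4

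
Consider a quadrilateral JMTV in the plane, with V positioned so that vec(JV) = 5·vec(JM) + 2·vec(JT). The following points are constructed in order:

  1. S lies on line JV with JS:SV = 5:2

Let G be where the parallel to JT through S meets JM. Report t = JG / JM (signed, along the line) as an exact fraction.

Work in coordinates with J = (0, 0), M = (1, 0), T = (0, 1), V = (5, 2).
1. S lies on line JV with JS:SV = 5:2 ⇒ S = (25/7, 10/7)
through S parallel to JT: direction (0, 1); meets JM at G = (25/7, 0)
G = J + t·(M−J) with t = 25/7

t = 25/7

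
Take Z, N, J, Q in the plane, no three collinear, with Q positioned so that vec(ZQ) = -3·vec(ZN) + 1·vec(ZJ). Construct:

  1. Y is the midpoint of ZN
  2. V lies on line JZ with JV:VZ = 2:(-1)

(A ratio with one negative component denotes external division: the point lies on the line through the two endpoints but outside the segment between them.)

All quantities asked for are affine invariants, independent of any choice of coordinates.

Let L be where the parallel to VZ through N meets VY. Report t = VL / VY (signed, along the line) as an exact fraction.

t = 2

Work in coordinates with Z = (0, 0), N = (1, 0), J = (0, 1), Q = (-3, 1).
1. Y is the midpoint of ZN ⇒ Y = (1/2, 0)
2. V lies on line JZ with JV:VZ = 2:(-1) ⇒ V = (0, -1)
through N parallel to VZ: direction (0, 1); meets VY at L = (1, 1)
L = V + t·(Y−V) with t = 2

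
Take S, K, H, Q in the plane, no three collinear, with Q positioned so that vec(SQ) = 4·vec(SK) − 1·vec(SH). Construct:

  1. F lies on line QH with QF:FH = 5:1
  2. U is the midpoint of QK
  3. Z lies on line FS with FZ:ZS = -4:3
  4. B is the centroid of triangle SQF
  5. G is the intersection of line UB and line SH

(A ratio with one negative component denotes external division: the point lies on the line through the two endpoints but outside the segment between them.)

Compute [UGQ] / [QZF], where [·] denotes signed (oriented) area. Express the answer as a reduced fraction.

[UGQ]:[QZF] = 3/136

Assign S = (0, 0), K = (1, 0), H = (0, 1), Q = (4, -1) — the answer is frame-independent, so this choice is without loss of generality.
1. F lies on line QH with QF:FH = 5:1 ⇒ F = (2/3, 2/3)
2. U is the midpoint of QK ⇒ U = (5/2, -1/2)
3. Z lies on line FS with FZ:ZS = -4:3 ⇒ Z = (-2, -2)
4. B is the centroid of triangle SQF ⇒ B = (14/9, -1/9)
5. G is the intersection of line UB and line SH ⇒ G = (0, 9/17)
2·[UGQ] = -5/17, 2·[QZF] = -40/3
[UGQ]:[QZF] = -5/17:-40/3 = 3/136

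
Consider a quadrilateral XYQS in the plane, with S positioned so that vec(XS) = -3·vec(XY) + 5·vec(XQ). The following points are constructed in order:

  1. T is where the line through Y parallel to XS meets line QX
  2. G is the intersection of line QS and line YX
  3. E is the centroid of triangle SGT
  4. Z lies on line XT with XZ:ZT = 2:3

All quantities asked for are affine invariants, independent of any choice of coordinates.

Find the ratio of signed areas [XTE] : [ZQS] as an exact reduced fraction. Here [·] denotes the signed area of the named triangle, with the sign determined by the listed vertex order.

[XTE]:[ZQS] = 5/4

Assign X = (0, 0), Y = (1, 0), Q = (0, 1), S = (-3, 5) — the answer is frame-independent, so this choice is without loss of generality.
1. T is where the line through Y parallel to XS meets line QX ⇒ T = (0, 5/3)
2. G is the intersection of line QS and line YX ⇒ G = (3/4, 0)
3. E is the centroid of triangle SGT ⇒ E = (-3/4, 20/9)
4. Z lies on line XT with XZ:ZT = 2:3 ⇒ Z = (0, 2/3)
2·[XTE] = 5/4, 2·[ZQS] = 1
[XTE]:[ZQS] = 5/4:1 = 5/4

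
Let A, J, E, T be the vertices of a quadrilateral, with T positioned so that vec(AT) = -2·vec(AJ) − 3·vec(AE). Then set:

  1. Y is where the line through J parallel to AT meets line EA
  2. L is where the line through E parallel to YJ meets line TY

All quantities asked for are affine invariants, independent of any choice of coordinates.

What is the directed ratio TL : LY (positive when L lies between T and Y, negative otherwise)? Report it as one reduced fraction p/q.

Set A = (0, 0), J = (1, 0), E = (0, 1), T = (-2, -3); any affine frame gives the same invariant.
1. Y is where the line through J parallel to AT meets line EA ⇒ Y = (0, -3/2)
2. L is where the line through E parallel to YJ meets line TY ⇒ L = (-10/3, -4)
L = T + t·(Y−T) with t = -2/3, so TL:LY = t:(1−t) = -2/3:5/3

TL:LY = -2/5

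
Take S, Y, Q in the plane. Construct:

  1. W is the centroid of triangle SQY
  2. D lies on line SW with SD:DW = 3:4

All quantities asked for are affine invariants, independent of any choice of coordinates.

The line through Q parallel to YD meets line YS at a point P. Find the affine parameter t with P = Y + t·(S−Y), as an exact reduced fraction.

Work in coordinates with S = (0, 0), Y = (1, 0), Q = (0, 1).
1. W is the centroid of triangle SQY ⇒ W = (1/3, 1/3)
2. D lies on line SW with SD:DW = 3:4 ⇒ D = (1/7, 1/7)
through Q parallel to YD: direction (-6/7, 1/7); meets YS at P = (6, 0)
P = Y + t·(S−Y) with t = -5

t = -5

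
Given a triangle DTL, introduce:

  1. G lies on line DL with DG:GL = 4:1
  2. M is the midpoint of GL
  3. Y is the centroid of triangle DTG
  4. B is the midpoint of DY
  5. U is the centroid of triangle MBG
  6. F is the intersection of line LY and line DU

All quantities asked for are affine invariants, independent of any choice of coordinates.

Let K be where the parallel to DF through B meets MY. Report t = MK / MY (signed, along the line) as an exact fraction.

Work in coordinates with D = (0, 0), T = (1, 0), L = (0, 1).
1. G lies on line DL with DG:GL = 4:1 ⇒ G = (0, 4/5)
2. M is the midpoint of GL ⇒ M = (0, 9/10)
3. Y is the centroid of triangle DTG ⇒ Y = (1/3, 4/15)
4. B is the midpoint of DY ⇒ B = (1/6, 2/15)
5. U is the centroid of triangle MBG ⇒ U = (1/18, 11/18)
6. F is the intersection of line LY and line DU ⇒ F = (5/66, 5/6)
through B parallel to DF: direction (5/66, 5/6); meets MY at K = (26/129, 667/1290)
K = M + t·(Y−M) with t = 26/43

t = 26/43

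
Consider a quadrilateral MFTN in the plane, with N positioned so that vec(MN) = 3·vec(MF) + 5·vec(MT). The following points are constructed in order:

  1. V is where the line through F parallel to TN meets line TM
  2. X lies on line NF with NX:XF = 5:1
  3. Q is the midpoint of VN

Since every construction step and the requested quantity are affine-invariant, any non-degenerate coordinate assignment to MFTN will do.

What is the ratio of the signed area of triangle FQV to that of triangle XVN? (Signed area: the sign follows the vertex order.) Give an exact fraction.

[FQV]:[XVN] = -3/5

Assign M = (0, 0), F = (1, 0), T = (0, 1), N = (3, 5) — the answer is frame-independent, so this choice is without loss of generality.
1. V is where the line through F parallel to TN meets line TM ⇒ V = (0, -4/3)
2. X lies on line NF with NX:XF = 5:1 ⇒ X = (4/3, 5/6)
3. Q is the midpoint of VN ⇒ Q = (3/2, 11/6)
2·[FQV] = 7/6, 2·[XVN] = -35/18
[FQV]:[XVN] = 7/6:-35/18 = -3/5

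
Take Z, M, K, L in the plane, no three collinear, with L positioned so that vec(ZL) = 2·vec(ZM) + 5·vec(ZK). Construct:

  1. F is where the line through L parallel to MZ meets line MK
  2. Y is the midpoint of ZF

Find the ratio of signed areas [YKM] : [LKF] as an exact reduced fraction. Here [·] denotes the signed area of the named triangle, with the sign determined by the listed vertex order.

Assign Z = (0, 0), M = (1, 0), K = (0, 1), L = (2, 5) — the answer is frame-independent, so this choice is without loss of generality.
1. F is where the line through L parallel to MZ meets line MK ⇒ F = (-4, 5)
2. Y is the midpoint of ZF ⇒ Y = (-2, 5/2)
2·[YKM] = -1/2, 2·[LKF] = -24
[YKM]:[LKF] = -1/2:-24 = 1/48

[YKM]:[LKF] = 1/48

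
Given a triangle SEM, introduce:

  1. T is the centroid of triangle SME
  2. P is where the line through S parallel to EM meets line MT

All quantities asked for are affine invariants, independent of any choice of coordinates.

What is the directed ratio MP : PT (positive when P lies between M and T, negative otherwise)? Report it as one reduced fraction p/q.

Work in coordinates with S = (0, 0), E = (1, 0), M = (0, 1).
1. T is the centroid of triangle SME ⇒ T = (1/3, 1/3)
2. P is where the line through S parallel to EM meets line MT ⇒ P = (1, -1)
P = M + t·(T−M) with t = 3, so MP:PT = t:(1−t) = 3:-2

MP:PT = -3/2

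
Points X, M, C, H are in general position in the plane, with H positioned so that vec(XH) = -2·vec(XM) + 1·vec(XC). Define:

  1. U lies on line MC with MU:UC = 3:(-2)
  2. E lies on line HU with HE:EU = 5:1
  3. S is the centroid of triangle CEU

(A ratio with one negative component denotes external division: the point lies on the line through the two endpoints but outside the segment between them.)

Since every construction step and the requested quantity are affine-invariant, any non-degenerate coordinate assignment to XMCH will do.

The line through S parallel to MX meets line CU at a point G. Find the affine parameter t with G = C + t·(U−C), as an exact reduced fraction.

Assign X = (0, 0), M = (1, 0), C = (0, 1), H = (-2, 1) — the answer is frame-independent, so this choice is without loss of generality.
1. U lies on line MC with MU:UC = 3:(-2) ⇒ U = (-2, 3)
2. E lies on line HU with HE:EU = 5:1 ⇒ E = (-2, 8/3)
3. S is the centroid of triangle CEU ⇒ S = (-4/3, 20/9)
through S parallel to MX: direction (-1, 0); meets CU at G = (-11/9, 20/9)
G = C + t·(U−C) with t = 11/18

t = 11/18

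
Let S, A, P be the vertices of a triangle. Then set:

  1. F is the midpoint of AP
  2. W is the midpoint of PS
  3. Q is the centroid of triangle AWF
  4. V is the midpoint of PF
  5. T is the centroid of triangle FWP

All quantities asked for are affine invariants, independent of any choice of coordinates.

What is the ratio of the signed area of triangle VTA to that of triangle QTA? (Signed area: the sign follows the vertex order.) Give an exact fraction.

Assign S = (0, 0), A = (1, 0), P = (0, 1) — the answer is frame-independent, so this choice is without loss of generality.
1. F is the midpoint of AP ⇒ F = (1/2, 1/2)
2. W is the midpoint of PS ⇒ W = (0, 1/2)
3. Q is the centroid of triangle AWF ⇒ Q = (1/2, 1/3)
4. V is the midpoint of PF ⇒ V = (1/4, 3/4)
5. T is the centroid of triangle FWP ⇒ T = (1/6, 2/3)
2·[VTA] = 1/8, 2·[QTA] = -1/18
[VTA]:[QTA] = 1/8:-1/18 = -9/4

[VTA]:[QTA] = -9/4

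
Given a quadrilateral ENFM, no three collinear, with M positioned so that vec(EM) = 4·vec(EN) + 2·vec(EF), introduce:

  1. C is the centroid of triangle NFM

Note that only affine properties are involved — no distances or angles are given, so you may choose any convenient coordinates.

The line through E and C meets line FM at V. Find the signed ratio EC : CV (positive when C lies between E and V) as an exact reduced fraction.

Work in coordinates with E = (0, 0), N = (1, 0), F = (0, 1), M = (4, 2).
1. C is the centroid of triangle NFM ⇒ C = (5/3, 1)
line EC meets FM at V = (20/7, 12/7)
C = E + t·(V−E) with t = 7/12, so EC:CV = 7/12:5/12

EC:CV = 7/5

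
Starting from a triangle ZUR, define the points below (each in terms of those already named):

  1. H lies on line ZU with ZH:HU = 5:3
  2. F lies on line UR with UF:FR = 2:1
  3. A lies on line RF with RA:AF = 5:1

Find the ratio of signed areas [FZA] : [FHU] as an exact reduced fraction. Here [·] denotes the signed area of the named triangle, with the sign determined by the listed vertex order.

Choose coordinates Z = (0, 0), U = (1, 0), R = (0, 1).
1. H lies on line ZU with ZH:HU = 5:3 ⇒ H = (5/8, 0)
2. F lies on line UR with UF:FR = 2:1 ⇒ F = (1/3, 2/3)
3. A lies on line RF with RA:AF = 5:1 ⇒ A = (5/18, 13/18)
2·[FZA] = -1/18, 2·[FHU] = 1/4
[FZA]:[FHU] = -1/18:1/4 = -2/9

[FZA]:[FHU] = -2/9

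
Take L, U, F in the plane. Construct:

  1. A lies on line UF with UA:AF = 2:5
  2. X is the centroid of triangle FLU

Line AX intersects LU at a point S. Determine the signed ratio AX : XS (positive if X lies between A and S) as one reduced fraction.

AX:XS = -1/7

Assign L = (0, 0), U = (1, 0), F = (0, 1) — the answer is frame-independent, so this choice is without loss of generality.
1. A lies on line UF with UA:AF = 2:5 ⇒ A = (5/7, 2/7)
2. X is the centroid of triangle FLU ⇒ X = (1/3, 1/3)
line AX meets LU at S = (3, 0)
X = A + t·(S−A) with t = -1/6, so AX:XS = -1/6:7/6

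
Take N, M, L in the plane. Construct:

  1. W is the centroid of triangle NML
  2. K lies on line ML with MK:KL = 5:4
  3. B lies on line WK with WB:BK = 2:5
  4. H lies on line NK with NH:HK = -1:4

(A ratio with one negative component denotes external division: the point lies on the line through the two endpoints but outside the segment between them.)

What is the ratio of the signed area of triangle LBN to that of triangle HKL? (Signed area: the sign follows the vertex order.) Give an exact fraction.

Choose coordinates N = (0, 0), M = (1, 0), L = (0, 1).
1. W is the centroid of triangle NML ⇒ W = (1/3, 1/3)
2. K lies on line ML with MK:KL = 5:4 ⇒ K = (4/9, 5/9)
3. B lies on line WK with WB:BK = 2:5 ⇒ B = (23/63, 25/63)
4. H lies on line NK with NH:HK = -1:4 ⇒ H = (-4/27, -5/27)
2·[LBN] = -23/63, 2·[HKL] = 16/27
[LBN]:[HKL] = -23/63:16/27 = -69/112

[LBN]:[HKL] = -69/112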